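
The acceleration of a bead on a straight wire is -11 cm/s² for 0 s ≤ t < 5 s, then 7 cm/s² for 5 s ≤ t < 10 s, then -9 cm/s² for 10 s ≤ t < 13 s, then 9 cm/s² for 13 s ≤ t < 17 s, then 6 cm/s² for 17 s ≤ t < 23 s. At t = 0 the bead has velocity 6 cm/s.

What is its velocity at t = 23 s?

31 cm/s

Δv equals the area under the a-t graph; then v = v₀ + Δv.
0–5 s: -11 × 5 = -55 cm/s
5–10 s: 7 × 5 = 35 cm/s
10–13 s: -9 × 3 = -27 cm/s
13–17 s: 9 × 4 = 36 cm/s
17–23 s: 6 × 6 = 36 cm/s
Δv = 25 cm/s, so v(23) = 6 + (25) = 31 cm/s.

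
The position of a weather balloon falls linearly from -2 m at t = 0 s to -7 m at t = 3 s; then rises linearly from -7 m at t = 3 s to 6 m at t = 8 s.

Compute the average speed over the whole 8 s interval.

2.25 m/s

Average speed = (total path length)/(elapsed time); on a piecewise-linear x-t graph the path length is Σ|Δx|.
0–3 s: |Δx| = |-7 − -2| = 5 m
3–8 s: |Δx| = |6 − -7| = 13 m
Total path = 18 m; average speed = 18/8 = 2.25 m/s.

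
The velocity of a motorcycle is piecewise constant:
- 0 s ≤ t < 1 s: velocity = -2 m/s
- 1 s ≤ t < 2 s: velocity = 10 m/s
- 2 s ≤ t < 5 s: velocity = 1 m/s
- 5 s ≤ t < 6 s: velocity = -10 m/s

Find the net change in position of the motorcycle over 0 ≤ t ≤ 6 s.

Net displacement equals the area under the velocity-time graph (areas below the axis count negative).
0–1 s: -2 × 1 = -2 m
1–2 s: 10 × 1 = 10 m
2–5 s: 1 × 3 = 3 m
5–6 s: -10 × 1 = -10 m
Net displacement = 1 m

1 m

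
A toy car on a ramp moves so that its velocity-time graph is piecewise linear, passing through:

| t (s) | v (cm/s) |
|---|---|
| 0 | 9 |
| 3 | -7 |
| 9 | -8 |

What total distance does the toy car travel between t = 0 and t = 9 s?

Total distance travelled is ∫|v| dt — sum the magnitudes of each area piece.
0–3 s: v = 0 at t = 1.6875 s; triangle areas 7.59375 + 4.59375 = 12.1875 cm
3–9 s: |½(-7 + -8)(6)| = 45 cm
Total distance = 57.1875 cm

57.1875 cm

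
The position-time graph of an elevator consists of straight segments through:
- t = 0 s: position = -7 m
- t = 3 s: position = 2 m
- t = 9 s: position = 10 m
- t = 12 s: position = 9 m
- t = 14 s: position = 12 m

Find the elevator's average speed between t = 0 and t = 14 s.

1.5 m/s

Average speed = (total path length)/(elapsed time); on a piecewise-linear x-t graph the path length is Σ|Δx|.
0–3 s: |Δx| = |2 − -7| = 9 m
3–9 s: |Δx| = |10 − 2| = 8 m
9–12 s: |Δx| = |9 − 10| = 1 m
12–14 s: |Δx| = |12 − 9| = 3 m
Total path = 21 m; average speed = 21/14 = 1.5 m/s.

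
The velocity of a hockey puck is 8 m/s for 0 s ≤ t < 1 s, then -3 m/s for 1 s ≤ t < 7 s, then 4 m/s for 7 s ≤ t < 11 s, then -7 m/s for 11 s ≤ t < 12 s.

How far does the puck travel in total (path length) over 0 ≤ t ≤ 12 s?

49 m

Total distance travelled is ∫|v| dt — sum the magnitudes of each area piece.
0–1 s: |8| × 1 = 8 m
1–7 s: |-3| × 6 = 18 m
7–11 s: |4| × 4 = 16 m
11–12 s: |-7| × 1 = 7 m
Total distance = 49 m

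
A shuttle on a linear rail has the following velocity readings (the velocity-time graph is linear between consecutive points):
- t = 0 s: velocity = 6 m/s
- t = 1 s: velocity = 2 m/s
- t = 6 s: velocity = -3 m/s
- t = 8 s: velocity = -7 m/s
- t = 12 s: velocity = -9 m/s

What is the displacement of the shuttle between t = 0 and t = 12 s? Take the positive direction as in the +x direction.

-40.5 m

Net displacement equals the area under the velocity-time graph (areas below the axis count negative).
0–1 s: ½(6 + 2)(1) = 4 m
1–6 s: ½(2 + -3)(5) = -2.5 m
6–8 s: ½(-3 + -7)(2) = -10 m
8–12 s: ½(-7 + -9)(4) = -32 m
Net displacement = -40.5 m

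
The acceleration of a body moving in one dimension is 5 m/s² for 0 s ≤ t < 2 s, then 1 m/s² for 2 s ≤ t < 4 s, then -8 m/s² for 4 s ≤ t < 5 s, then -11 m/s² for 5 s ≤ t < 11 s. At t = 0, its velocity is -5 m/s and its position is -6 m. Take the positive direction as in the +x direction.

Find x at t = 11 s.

-195 m

On each constant-a segment, Δv = aΔt and Δx = v₀Δt + ½aΔt²; chain segment to segment.
0–2 s: v starts -5 m/s; Δx = -5·2 + ½·5·2² = 0 m; v ends 5 m/s.
2–4 s: v starts 5 m/s; Δx = 5·2 + ½·1·2² = 12 m; v ends 7 m/s.
4–5 s: v starts 7 m/s; Δx = 7·1 + ½·-8·1² = 3 m; v ends -1 m/s.
5–11 s: v starts -1 m/s; Δx = -1·6 + ½·-11·6² = -204 m; v ends -67 m/s.
x(11) = -6 + Σ Δx = -195 m.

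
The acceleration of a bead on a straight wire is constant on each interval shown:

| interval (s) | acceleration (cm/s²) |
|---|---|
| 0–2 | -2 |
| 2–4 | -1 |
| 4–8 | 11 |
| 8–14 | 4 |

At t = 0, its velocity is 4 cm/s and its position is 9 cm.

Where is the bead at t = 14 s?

415 cm

On each constant-a segment, Δv = aΔt and Δx = v₀Δt + ½aΔt²; chain segment to segment.
0–2 s: v starts 4 cm/s; Δx = 4·2 + ½·-2·2² = 4 cm; v ends 0 cm/s.
2–4 s: v starts 0 cm/s; Δx = 0·2 + ½·-1·2² = -2 cm; v ends -2 cm/s.
4–8 s: v starts -2 cm/s; Δx = -2·4 + ½·11·4² = 80 cm; v ends 42 cm/s.
8–14 s: v starts 42 cm/s; Δx = 42·6 + ½·4·6² = 324 cm; v ends 66 cm/s.
x(14) = 9 + Σ Δx = 415 cm.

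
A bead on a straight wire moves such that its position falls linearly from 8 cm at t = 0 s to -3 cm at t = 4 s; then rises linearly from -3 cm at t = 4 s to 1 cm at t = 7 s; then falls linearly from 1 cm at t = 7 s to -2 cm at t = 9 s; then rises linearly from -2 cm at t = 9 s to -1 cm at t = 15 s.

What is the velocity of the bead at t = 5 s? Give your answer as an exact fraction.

Velocity is the slope of the x-t graph on 4–7 s: (1 − -3)/(7 − 4) = 4/3 cm/s.

4/3 cm/s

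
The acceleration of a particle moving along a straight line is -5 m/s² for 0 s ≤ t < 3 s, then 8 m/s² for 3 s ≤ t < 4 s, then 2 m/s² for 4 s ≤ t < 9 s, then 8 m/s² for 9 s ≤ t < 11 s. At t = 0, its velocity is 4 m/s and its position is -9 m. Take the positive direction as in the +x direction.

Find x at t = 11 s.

13.5 m

On each constant-a segment, Δv = aΔt and Δx = v₀Δt + ½aΔt²; chain segment to segment.
0–3 s: v starts 4 m/s; Δx = 4·3 + ½·-5·3² = -10.5 m; v ends -11 m/s.
3–4 s: v starts -11 m/s; Δx = -11·1 + ½·8·1² = -7 m; v ends -3 m/s.
4–9 s: v starts -3 m/s; Δx = -3·5 + ½·2·5² = 10 m; v ends 7 m/s.
9–11 s: v starts 7 m/s; Δx = 7·2 + ½·8·2² = 30 m; v ends 23 m/s.
x(11) = -9 + Σ Δx = 13.5 m.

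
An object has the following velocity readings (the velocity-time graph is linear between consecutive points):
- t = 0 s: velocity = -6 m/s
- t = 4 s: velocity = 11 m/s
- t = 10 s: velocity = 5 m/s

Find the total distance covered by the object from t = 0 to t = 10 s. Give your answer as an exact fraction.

1130/17 m

Total distance travelled is ∫|v| dt — sum the magnitudes of each area piece.
0–4 s: v = 0 at t = 24/17 s; triangle areas 72/17 + 242/17 = 314/17 m
4–10 s: |½(11 + 5)(6)| = 48 m
Total distance = 1130/17 m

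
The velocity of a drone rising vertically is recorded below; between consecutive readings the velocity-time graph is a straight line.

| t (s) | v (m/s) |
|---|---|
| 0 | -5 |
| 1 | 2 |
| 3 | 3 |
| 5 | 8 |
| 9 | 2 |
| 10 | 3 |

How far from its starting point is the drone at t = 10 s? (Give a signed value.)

Net displacement equals the area under the velocity-time graph (areas below the axis count negative).
0–1 s: ½(-5 + 2)(1) = -1.5 m
1–3 s: ½(2 + 3)(2) = 5 m
3–5 s: ½(3 + 8)(2) = 11 m
5–9 s: ½(8 + 2)(4) = 20 m
9–10 s: ½(2 + 3)(1) = 2.5 m
Net displacement = 37 m

37 m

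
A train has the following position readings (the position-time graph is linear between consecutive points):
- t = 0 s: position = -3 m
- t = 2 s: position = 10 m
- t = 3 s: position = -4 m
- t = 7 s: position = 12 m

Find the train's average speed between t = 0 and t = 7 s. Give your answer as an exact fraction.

43/7 m/s

Average speed = (total path length)/(elapsed time); on a piecewise-linear x-t graph the path length is Σ|Δx|.
0–2 s: |Δx| = |10 − -3| = 13 m
2–3 s: |Δx| = |-4 − 10| = 14 m
3–7 s: |Δx| = |12 − -4| = 16 m
Total path = 43 m; average speed = 43/7 = 43/7 m/s.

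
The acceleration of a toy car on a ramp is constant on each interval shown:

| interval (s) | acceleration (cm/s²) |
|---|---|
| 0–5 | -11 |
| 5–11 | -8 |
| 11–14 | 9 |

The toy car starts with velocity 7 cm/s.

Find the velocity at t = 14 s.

Δv equals the area under the a-t graph; then v = v₀ + Δv.
0–5 s: -11 × 5 = -55 cm/s
5–11 s: -8 × 6 = -48 cm/s
11–14 s: 9 × 3 = 27 cm/s
Δv = -76 cm/s, so v(14) = 7 + (-76) = -69 cm/s.

-69 cm/s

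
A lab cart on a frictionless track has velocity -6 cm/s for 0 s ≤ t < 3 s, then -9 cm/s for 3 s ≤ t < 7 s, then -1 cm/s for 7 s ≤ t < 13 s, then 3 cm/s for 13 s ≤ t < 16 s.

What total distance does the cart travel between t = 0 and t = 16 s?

69 cm

Distance (not displacement) is the total path length: add the absolute areas under v-t.
0–3 s: |-6| × 3 = 18 cm
3–7 s: |-9| × 4 = 36 cm
7–13 s: |-1| × 6 = 6 cm
13–16 s: |3| × 3 = 9 cm
Total distance = 69 cm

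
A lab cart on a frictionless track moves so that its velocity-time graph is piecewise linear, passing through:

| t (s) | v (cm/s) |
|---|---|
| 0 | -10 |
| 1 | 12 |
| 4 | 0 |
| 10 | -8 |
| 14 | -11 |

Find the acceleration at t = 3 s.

-4 cm/s²

Acceleration is the slope of the v-t graph on 1–4 s: (0 − 12)/(4 − 1) = -4 cm/s².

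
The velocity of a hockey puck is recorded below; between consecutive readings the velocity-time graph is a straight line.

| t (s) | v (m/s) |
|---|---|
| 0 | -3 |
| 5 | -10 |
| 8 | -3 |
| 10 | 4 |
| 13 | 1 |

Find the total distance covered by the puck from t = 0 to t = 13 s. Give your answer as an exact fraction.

Total distance travelled is ∫|v| dt — sum the magnitudes of each area piece.
0–5 s: |½(-3 + -10)(5)| = 32.5 m
5–8 s: |½(-10 + -3)(3)| = 19.5 m
8–10 s: v = 0 at t = 62/7 s; triangle areas 9/7 + 16/7 = 25/7 m
10–13 s: |½(4 + 1)(3)| = 7.5 m
Total distance = 883/14 m

883/14 m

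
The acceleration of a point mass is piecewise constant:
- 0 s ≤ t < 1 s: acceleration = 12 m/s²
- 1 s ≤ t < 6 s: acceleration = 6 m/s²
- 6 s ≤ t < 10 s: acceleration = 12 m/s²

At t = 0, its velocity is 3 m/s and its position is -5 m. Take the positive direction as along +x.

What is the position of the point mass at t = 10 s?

430 m

On each constant-a segment, Δv = aΔt and Δx = v₀Δt + ½aΔt²; chain segment to segment.
0–1 s: v starts 3 m/s; Δx = 3·1 + ½·12·1² = 9 m; v ends 15 m/s.
1–6 s: v starts 15 m/s; Δx = 15·5 + ½·6·5² = 150 m; v ends 45 m/s.
6–10 s: v starts 45 m/s; Δx = 45·4 + ½·12·4² = 276 m; v ends 93 m/s.
x(10) = -5 + Σ Δx = 430 m.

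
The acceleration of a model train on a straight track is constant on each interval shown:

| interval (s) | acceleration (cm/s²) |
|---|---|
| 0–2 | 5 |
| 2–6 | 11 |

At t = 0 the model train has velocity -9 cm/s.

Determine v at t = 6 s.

Δv equals the area under the a-t graph; then v = v₀ + Δv.
0–2 s: 5 × 2 = 10 cm/s
2–6 s: 11 × 4 = 44 cm/s
Δv = 54 cm/s, so v(6) = -9 + (54) = 45 cm/s.

45 cm/s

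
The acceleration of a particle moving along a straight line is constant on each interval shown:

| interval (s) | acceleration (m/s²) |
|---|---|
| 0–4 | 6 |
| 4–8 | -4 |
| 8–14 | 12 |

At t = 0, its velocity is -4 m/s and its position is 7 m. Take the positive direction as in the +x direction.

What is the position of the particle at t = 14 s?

327 m

On each constant-a segment, Δv = aΔt and Δx = v₀Δt + ½aΔt²; chain segment to segment.
0–4 s: v starts -4 m/s; Δx = -4·4 + ½·6·4² = 32 m; v ends 20 m/s.
4–8 s: v starts 20 m/s; Δx = 20·4 + ½·-4·4² = 48 m; v ends 4 m/s.
8–14 s: v starts 4 m/s; Δx = 4·6 + ½·12·6² = 240 m; v ends 76 m/s.
x(14) = 7 + Σ Δx = 327 m.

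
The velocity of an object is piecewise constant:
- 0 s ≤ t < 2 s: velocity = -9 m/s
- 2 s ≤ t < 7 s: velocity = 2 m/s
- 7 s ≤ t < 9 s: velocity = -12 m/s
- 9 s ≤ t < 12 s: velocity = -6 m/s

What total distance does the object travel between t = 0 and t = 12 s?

Distance (not displacement) is the total path length: add the absolute areas under v-t.
0–2 s: |-9| × 2 = 18 m
2–7 s: |2| × 5 = 10 m
7–9 s: |-12| × 2 = 24 m
9–12 s: |-6| × 3 = 18 m
Total distance = 70 m

70 m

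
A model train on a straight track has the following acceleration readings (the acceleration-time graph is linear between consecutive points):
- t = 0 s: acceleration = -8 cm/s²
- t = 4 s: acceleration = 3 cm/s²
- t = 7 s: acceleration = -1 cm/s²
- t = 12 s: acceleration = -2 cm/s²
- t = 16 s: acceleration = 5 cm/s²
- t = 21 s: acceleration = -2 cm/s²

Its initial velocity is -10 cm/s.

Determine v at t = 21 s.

Δv equals the area under the a-t graph; then v = v₀ + Δv.
0–4 s: ½(-8 + 3)(4) = -10 cm/s
4–7 s: ½(3 + -1)(3) = 3 cm/s
7–12 s: ½(-1 + -2)(5) = -7.5 cm/s
12–16 s: ½(-2 + 5)(4) = 6 cm/s
16–21 s: ½(5 + -2)(5) = 7.5 cm/s
Δv = -1 cm/s, so v(21) = -10 + (-1) = -11 cm/s.

-11 cm/s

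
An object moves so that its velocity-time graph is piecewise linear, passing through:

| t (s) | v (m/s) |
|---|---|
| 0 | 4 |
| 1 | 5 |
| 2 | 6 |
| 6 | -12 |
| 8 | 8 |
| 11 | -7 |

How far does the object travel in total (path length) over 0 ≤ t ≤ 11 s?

51.7 m

Total distance travelled is ∫|v| dt — sum the magnitudes of each area piece.
0–1 s: |½(4 + 5)(1)| = 4.5 m
1–2 s: |½(5 + 6)(1)| = 5.5 m
2–6 s: v = 0 at t = 10/3 s; triangle areas 4 + 16 = 20 m
6–8 s: v = 0 at t = 7.2 s; triangle areas 7.2 + 3.2 = 10.4 m
8–11 s: v = 0 at t = 9.6 s; triangle areas 6.4 + 4.9 = 11.3 m
Total distance = 51.7 m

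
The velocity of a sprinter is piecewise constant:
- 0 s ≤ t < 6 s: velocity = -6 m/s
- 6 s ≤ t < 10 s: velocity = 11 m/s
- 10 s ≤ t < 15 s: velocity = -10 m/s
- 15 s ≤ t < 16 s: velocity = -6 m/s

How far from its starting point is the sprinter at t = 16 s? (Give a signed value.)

-48 m

Net displacement equals the area under the velocity-time graph (areas below the axis count negative).
0–6 s: -6 × 6 = -36 m
6–10 s: 11 × 4 = 44 m
10–15 s: -10 × 5 = -50 m
15–16 s: -6 × 1 = -6 m
Net displacement = -48 m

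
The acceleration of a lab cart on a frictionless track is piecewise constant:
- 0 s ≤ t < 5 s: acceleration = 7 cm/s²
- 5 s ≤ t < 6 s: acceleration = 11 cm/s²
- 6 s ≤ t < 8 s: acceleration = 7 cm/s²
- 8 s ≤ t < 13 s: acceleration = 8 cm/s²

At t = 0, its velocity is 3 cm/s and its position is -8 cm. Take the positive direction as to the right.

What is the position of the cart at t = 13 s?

665 cm

On each constant-a segment, Δv = aΔt and Δx = v₀Δt + ½aΔt²; chain segment to segment.
0–5 s: v starts 3 cm/s; Δx = 3·5 + ½·7·5² = 102.5 cm; v ends 38 cm/s.
5–6 s: v starts 38 cm/s; Δx = 38·1 + ½·11·1² = 43.5 cm; v ends 49 cm/s.
6–8 s: v starts 49 cm/s; Δx = 49·2 + ½·7·2² = 112 cm; v ends 63 cm/s.
8–13 s: v starts 63 cm/s; Δx = 63·5 + ½·8·5² = 415 cm; v ends 103 cm/s.
x(13) = -8 + Σ Δx = 665 cm.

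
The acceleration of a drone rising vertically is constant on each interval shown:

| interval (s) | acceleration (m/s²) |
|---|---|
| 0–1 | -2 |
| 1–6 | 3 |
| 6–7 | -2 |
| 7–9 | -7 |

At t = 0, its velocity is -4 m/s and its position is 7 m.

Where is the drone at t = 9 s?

On each constant-a segment, Δv = aΔt and Δx = v₀Δt + ½aΔt²; chain segment to segment.
0–1 s: v starts -4 m/s; Δx = -4·1 + ½·-2·1² = -5 m; v ends -6 m/s.
1–6 s: v starts -6 m/s; Δx = -6·5 + ½·3·5² = 7.5 m; v ends 9 m/s.
6–7 s: v starts 9 m/s; Δx = 9·1 + ½·-2·1² = 8 m; v ends 7 m/s.
7–9 s: v starts 7 m/s; Δx = 7·2 + ½·-7·2² = 0 m; v ends -7 m/s.
x(9) = 7 + Σ Δx = 17.5 m.

17.5 m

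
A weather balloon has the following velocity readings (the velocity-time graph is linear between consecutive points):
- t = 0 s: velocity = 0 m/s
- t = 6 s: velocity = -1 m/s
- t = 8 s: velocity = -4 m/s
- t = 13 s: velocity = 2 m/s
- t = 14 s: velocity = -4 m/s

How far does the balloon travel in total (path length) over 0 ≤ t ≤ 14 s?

Total distance travelled is ∫|v| dt — sum the magnitudes of each area piece.
0–6 s: |½(0 + -1)(6)| = 3 m
6–8 s: |½(-1 + -4)(2)| = 5 m
8–13 s: v = 0 at t = 34/3 s; triangle areas 20/3 + 5/3 = 25/3 m
13–14 s: v = 0 at t = 40/3 s; triangle areas 1/3 + 4/3 = 5/3 m
Total distance = 18 m

18 m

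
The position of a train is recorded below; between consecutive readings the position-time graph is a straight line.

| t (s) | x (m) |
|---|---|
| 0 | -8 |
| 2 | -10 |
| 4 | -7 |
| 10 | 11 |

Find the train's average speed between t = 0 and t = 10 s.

2.3 m/s

Average speed = (total path length)/(elapsed time); on a piecewise-linear x-t graph the path length is Σ|Δx|.
0–2 s: |Δx| = |-10 − -8| = 2 m
2–4 s: |Δx| = |-7 − -10| = 3 m
4–10 s: |Δx| = |11 − -7| = 18 m
Total path = 23 m; average speed = 23/10 = 2.3 m/s.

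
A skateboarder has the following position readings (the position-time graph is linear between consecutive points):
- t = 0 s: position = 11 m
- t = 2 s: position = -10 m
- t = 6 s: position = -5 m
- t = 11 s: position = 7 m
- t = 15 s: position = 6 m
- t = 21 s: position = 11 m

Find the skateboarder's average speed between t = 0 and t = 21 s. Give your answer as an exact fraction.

Average speed = (total path length)/(elapsed time); on a piecewise-linear x-t graph the path length is Σ|Δx|.
0–2 s: |Δx| = |-10 − 11| = 21 m
2–6 s: |Δx| = |-5 − -10| = 5 m
6–11 s: |Δx| = |7 − -5| = 12 m
11–15 s: |Δx| = |6 − 7| = 1 m
15–21 s: |Δx| = |11 − 6| = 5 m
Total path = 44 m; average speed = 44/21 = 44/21 m/s.

44/21 m/s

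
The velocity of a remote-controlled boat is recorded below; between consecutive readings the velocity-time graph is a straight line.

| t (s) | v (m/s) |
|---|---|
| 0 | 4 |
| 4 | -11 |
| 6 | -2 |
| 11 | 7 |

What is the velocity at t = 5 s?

-6.5 m/s

On 4–6 s the graph is linear from -11 to -2 m/s: v(5) = -11 + (-2 − -11)·(5 − 4)/(6 − 4) = -6.5 m/s.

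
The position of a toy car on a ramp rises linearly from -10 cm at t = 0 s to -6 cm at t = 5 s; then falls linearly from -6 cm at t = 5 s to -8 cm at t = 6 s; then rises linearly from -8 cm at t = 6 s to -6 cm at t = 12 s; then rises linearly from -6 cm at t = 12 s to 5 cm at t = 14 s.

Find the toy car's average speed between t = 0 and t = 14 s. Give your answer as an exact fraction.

Average speed = (total path length)/(elapsed time); on a piecewise-linear x-t graph the path length is Σ|Δx|.
0–5 s: |Δx| = |-6 − -10| = 4 cm
5–6 s: |Δx| = |-8 − -6| = 2 cm
6–12 s: |Δx| = |-6 − -8| = 2 cm
12–14 s: |Δx| = |5 − -6| = 11 cm
Total path = 19 cm; average speed = 19/14 = 19/14 cm/s.

19/14 cm/s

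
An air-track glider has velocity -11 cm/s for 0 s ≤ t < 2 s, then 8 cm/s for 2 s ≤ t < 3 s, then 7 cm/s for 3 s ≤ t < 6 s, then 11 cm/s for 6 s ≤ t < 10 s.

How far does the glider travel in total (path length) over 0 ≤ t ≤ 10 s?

95 cm

Total distance travelled is ∫|v| dt — sum the magnitudes of each area piece.
0–2 s: |-11| × 2 = 22 cm
2–3 s: |8| × 1 = 8 cm
3–6 s: |7| × 3 = 21 cm
6–10 s: |11| × 4 = 44 cm
Total distance = 95 cm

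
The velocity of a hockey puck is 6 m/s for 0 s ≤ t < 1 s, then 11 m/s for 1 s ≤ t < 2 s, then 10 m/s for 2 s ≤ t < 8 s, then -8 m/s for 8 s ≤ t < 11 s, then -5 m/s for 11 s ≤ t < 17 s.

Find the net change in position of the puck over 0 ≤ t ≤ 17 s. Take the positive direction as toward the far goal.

23 m

Displacement is the signed area under the v-t curve.
0–1 s: 6 × 1 = 6 m
1–2 s: 11 × 1 = 11 m
2–8 s: 10 × 6 = 60 m
8–11 s: -8 × 3 = -24 m
11–17 s: -5 × 6 = -30 m
Net displacement = 23 m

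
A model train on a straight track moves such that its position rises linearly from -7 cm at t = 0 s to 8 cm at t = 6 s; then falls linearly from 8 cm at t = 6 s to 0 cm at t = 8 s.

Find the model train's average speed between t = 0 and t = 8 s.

2.875 cm/s

Average speed = (total path length)/(elapsed time); on a piecewise-linear x-t graph the path length is Σ|Δx|.
0–6 s: |Δx| = |8 − -7| = 15 cm
6–8 s: |Δx| = |0 − 8| = 8 cm
Total path = 23 cm; average speed = 23/8 = 2.875 cm/s.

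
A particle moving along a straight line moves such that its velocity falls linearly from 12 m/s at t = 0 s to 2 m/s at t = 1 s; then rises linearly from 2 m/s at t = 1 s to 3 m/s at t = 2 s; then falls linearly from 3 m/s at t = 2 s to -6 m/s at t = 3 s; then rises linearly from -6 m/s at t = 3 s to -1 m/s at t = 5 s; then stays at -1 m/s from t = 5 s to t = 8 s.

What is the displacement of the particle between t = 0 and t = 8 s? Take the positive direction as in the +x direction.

-2 m

Displacement is the signed area under the v-t curve.
0–1 s: ½(12 + 2)(1) = 7 m
1–2 s: ½(2 + 3)(1) = 2.5 m
2–3 s: ½(3 + -6)(1) = -1.5 m
3–5 s: ½(-6 + -1)(2) = -7 m
5–8 s: -1 × 3 = -3 m
Net displacement = -2 m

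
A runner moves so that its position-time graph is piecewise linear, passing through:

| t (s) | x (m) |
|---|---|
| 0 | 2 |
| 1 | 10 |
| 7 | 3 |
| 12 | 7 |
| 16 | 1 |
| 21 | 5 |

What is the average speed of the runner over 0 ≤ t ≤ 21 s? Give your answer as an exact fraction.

29/21 m/s

Average speed = (total path length)/(elapsed time); on a piecewise-linear x-t graph the path length is Σ|Δx|.
0–1 s: |Δx| = |10 − 2| = 8 m
1–7 s: |Δx| = |3 − 10| = 7 m
7–12 s: |Δx| = |7 − 3| = 4 m
12–16 s: |Δx| = |1 − 7| = 6 m
16–21 s: |Δx| = |5 − 1| = 4 m
Total path = 29 m; average speed = 29/21 = 29/21 m/s.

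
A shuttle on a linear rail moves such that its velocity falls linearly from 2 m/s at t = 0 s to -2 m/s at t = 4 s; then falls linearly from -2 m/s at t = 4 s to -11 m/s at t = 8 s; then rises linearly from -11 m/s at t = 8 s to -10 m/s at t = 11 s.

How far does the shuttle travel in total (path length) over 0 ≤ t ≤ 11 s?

Distance (not displacement) is the total path length: add the absolute areas under v-t.
0–4 s: v = 0 at t = 2 s; triangle areas 2 + 2 = 4 m
4–8 s: |½(-2 + -11)(4)| = 26 m
8–11 s: |½(-11 + -10)(3)| = 31.5 m
Total distance = 61.5 m

61.5 m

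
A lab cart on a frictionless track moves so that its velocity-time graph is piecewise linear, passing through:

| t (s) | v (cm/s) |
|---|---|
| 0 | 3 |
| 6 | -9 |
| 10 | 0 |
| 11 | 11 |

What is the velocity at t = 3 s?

On 0–6 s the graph is linear from 3 to -9 cm/s: v(3) = 3 + (-9 − 3)·(3 − 0)/(6 − 0) = -3 cm/s.

-3 cm/s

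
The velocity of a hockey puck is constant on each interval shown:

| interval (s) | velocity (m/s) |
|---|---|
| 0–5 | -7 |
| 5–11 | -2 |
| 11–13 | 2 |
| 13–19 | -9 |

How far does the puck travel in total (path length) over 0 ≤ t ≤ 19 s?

105 m

Total distance travelled is ∫|v| dt — sum the magnitudes of each area piece.
0–5 s: |-7| × 5 = 35 m
5–11 s: |-2| × 6 = 12 m
11–13 s: |2| × 2 = 4 m
13–19 s: |-9| × 6 = 54 m
Total distance = 105 m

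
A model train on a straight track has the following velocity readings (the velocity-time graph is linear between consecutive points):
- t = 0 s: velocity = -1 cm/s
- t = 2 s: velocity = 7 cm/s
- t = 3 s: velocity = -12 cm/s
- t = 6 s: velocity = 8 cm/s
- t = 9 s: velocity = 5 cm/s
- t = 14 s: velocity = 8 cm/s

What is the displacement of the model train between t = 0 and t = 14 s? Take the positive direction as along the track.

49.5 cm

Net displacement equals the area under the velocity-time graph (areas below the axis count negative).
0–2 s: ½(-1 + 7)(2) = 6 cm
2–3 s: ½(7 + -12)(1) = -2.5 cm
3–6 s: ½(-12 + 8)(3) = -6 cm
6–9 s: ½(8 + 5)(3) = 19.5 cm
9–14 s: ½(5 + 8)(5) = 32.5 cm
Net displacement = 49.5 cm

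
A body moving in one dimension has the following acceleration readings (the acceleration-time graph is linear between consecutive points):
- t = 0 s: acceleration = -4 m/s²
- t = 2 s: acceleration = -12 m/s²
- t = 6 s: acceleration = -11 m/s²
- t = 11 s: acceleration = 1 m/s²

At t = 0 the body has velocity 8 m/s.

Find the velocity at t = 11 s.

-79 m/s

Δv equals the area under the a-t graph; then v = v₀ + Δv.
0–2 s: ½(-4 + -12)(2) = -16 m/s
2–6 s: ½(-12 + -11)(4) = -46 m/s
6–11 s: ½(-11 + 1)(5) = -25 m/s
Δv = -87 m/s, so v(11) = 8 + (-87) = -79 m/s.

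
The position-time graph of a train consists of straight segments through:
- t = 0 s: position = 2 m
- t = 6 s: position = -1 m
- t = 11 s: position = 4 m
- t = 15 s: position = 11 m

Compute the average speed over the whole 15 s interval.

1 m/s

Average speed = (total path length)/(elapsed time); on a piecewise-linear x-t graph the path length is Σ|Δx|.
0–6 s: |Δx| = |-1 − 2| = 3 m
6–11 s: |Δx| = |4 − -1| = 5 m
11–15 s: |Δx| = |11 − 4| = 7 m
Total path = 15 m; average speed = 15/15 = 1 m/s.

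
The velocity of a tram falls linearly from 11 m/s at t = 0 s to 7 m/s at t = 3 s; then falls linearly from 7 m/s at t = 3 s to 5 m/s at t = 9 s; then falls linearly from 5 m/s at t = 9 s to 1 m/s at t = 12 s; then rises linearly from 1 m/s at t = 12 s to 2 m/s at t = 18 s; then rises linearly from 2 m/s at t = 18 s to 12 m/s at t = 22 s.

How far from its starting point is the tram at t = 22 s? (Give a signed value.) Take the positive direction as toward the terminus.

Displacement is the signed area under the v-t curve.
0–3 s: ½(11 + 7)(3) = 27 m
3–9 s: ½(7 + 5)(6) = 36 m
9–12 s: ½(5 + 1)(3) = 9 m
12–18 s: ½(1 + 2)(6) = 9 m
18–22 s: ½(2 + 12)(4) = 28 m
Net displacement = 109 m

109 m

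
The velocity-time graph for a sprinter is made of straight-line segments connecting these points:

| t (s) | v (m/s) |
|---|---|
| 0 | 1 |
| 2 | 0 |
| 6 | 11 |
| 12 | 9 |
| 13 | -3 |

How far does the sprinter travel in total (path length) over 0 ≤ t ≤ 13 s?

Distance (not displacement) is the total path length: add the absolute areas under v-t.
0–2 s: |½(1 + 0)(2)| = 1 m
2–6 s: |½(0 + 11)(4)| = 22 m
6–12 s: |½(11 + 9)(6)| = 60 m
12–13 s: v = 0 at t = 12.75 s; triangle areas 3.375 + 0.375 = 3.75 m
Total distance = 86.75 m

86.75 m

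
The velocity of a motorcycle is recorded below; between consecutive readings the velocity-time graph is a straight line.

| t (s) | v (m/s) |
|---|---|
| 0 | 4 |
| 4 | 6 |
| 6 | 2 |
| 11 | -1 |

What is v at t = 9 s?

On 6–11 s the graph is linear from 2 to -1 m/s: v(9) = 2 + (-1 − 2)·(9 − 6)/(11 − 6) = 0.2 m/s.

0.2 m/s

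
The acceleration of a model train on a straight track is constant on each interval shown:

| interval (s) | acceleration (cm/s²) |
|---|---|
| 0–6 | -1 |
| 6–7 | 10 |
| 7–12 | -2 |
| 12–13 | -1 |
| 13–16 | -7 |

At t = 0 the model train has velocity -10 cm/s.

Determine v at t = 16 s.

Δv equals the area under the a-t graph; then v = v₀ + Δv.
0–6 s: -1 × 6 = -6 cm/s
6–7 s: 10 × 1 = 10 cm/s
7–12 s: -2 × 5 = -10 cm/s
12–13 s: -1 × 1 = -1 cm/s
13–16 s: -7 × 3 = -21 cm/s
Δv = -28 cm/s, so v(16) = -10 + (-28) = -38 cm/s.

-38 cm/s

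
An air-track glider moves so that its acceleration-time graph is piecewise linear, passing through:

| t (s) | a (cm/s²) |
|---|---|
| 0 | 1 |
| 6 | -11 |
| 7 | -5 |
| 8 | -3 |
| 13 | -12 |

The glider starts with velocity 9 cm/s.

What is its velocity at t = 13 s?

-70.5 cm/s

Δv equals the area under the a-t graph; then v = v₀ + Δv.
0–6 s: ½(1 + -11)(6) = -30 cm/s
6–7 s: ½(-11 + -5)(1) = -8 cm/s
7–8 s: ½(-5 + -3)(1) = -4 cm/s
8–13 s: ½(-3 + -12)(5) = -37.5 cm/s
Δv = -79.5 cm/s, so v(13) = 9 + (-79.5) = -70.5 cm/s.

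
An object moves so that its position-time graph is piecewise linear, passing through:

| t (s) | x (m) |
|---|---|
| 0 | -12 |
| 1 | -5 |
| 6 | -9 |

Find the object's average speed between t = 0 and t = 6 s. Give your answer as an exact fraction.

Average speed = (total path length)/(elapsed time); on a piecewise-linear x-t graph the path length is Σ|Δx|.
0–1 s: |Δx| = |-5 − -12| = 7 m
1–6 s: |Δx| = |-9 − -5| = 4 m
Total path = 11 m; average speed = 11/6 = 11/6 m/s.

11/6 m/s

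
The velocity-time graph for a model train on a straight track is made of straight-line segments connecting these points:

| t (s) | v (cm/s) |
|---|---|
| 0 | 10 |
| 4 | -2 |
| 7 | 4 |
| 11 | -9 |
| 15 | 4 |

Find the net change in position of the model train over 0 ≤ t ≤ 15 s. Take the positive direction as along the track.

-1 cm

Net displacement equals the area under the velocity-time graph (areas below the axis count negative).
0–4 s: ½(10 + -2)(4) = 16 cm
4–7 s: ½(-2 + 4)(3) = 3 cm
7–11 s: ½(4 + -9)(4) = -10 cm
11–15 s: ½(-9 + 4)(4) = -10 cm
Net displacement = -1 cm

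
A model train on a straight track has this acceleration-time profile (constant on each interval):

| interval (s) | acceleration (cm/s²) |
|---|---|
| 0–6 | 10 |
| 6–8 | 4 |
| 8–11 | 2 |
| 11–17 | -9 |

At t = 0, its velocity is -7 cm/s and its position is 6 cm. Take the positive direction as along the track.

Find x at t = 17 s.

On each constant-a segment, Δv = aΔt and Δx = v₀Δt + ½aΔt²; chain segment to segment.
0–6 s: v starts -7 cm/s; Δx = -7·6 + ½·10·6² = 138 cm; v ends 53 cm/s.
6–8 s: v starts 53 cm/s; Δx = 53·2 + ½·4·2² = 114 cm; v ends 61 cm/s.
8–11 s: v starts 61 cm/s; Δx = 61·3 + ½·2·3² = 192 cm; v ends 67 cm/s.
11–17 s: v starts 67 cm/s; Δx = 67·6 + ½·-9·6² = 240 cm; v ends 13 cm/s.
x(17) = 6 + Σ Δx = 690 cm.

690 cm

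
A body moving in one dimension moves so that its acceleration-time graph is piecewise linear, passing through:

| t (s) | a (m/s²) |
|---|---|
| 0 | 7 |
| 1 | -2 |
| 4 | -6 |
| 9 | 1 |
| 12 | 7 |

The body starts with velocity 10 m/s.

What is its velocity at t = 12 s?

0 m/s

Δv equals the area under the a-t graph; then v = v₀ + Δv.
0–1 s: ½(7 + -2)(1) = 2.5 m/s
1–4 s: ½(-2 + -6)(3) = -12 m/s
4–9 s: ½(-6 + 1)(5) = -12.5 m/s
9–12 s: ½(1 + 7)(3) = 12 m/s
Δv = -10 m/s, so v(12) = 10 + (-10) = 0 m/s.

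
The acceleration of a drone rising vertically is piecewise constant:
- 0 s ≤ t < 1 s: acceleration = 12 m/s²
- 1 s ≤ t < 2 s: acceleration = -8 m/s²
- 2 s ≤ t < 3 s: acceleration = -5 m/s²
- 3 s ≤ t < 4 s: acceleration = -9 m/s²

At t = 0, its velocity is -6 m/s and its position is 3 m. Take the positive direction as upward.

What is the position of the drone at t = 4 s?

On each constant-a segment, Δv = aΔt and Δx = v₀Δt + ½aΔt²; chain segment to segment.
0–1 s: v starts -6 m/s; Δx = -6·1 + ½·12·1² = 0 m; v ends 6 m/s.
1–2 s: v starts 6 m/s; Δx = 6·1 + ½·-8·1² = 2 m; v ends -2 m/s.
2–3 s: v starts -2 m/s; Δx = -2·1 + ½·-5·1² = -4.5 m; v ends -7 m/s.
3–4 s: v starts -7 m/s; Δx = -7·1 + ½·-9·1² = -11.5 m; v ends -16 m/s.
x(4) = 3 + Σ Δx = -11 m.

-11 m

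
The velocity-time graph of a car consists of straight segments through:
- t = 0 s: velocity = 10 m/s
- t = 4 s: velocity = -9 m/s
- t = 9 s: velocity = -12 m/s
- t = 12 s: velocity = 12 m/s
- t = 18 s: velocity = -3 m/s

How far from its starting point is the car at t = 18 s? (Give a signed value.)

Net displacement equals the area under the velocity-time graph (areas below the axis count negative).
0–4 s: ½(10 + -9)(4) = 2 m
4–9 s: ½(-9 + -12)(5) = -52.5 m
9–12 s: ½(-12 + 12)(3) = 0 m
12–18 s: ½(12 + -3)(6) = 27 m
Net displacement = -23.5 m

-23.5 m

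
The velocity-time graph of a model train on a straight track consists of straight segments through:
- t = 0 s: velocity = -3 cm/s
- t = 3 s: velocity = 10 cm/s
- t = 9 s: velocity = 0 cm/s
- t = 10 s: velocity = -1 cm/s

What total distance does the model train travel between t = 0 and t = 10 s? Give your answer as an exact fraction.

Distance (not displacement) is the total path length: add the absolute areas under v-t.
0–3 s: v = 0 at t = 9/13 s; triangle areas 27/26 + 150/13 = 327/26 cm
3–9 s: |½(10 + 0)(6)| = 30 cm
9–10 s: |½(0 + -1)(1)| = 0.5 cm
Total distance = 560/13 cm

560/13 cm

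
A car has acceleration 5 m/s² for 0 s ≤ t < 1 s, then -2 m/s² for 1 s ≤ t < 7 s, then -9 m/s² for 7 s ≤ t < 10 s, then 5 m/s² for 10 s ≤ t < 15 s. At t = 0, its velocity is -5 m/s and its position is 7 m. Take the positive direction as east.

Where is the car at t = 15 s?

-240.5 m

On each constant-a segment, Δv = aΔt and Δx = v₀Δt + ½aΔt²; chain segment to segment.
0–1 s: v starts -5 m/s; Δx = -5·1 + ½·5·1² = -2.5 m; v ends 0 m/s.
1–7 s: v starts 0 m/s; Δx = 0·6 + ½·-2·6² = -36 m; v ends -12 m/s.
7–10 s: v starts -12 m/s; Δx = -12·3 + ½·-9·3² = -76.5 m; v ends -39 m/s.
10–15 s: v starts -39 m/s; Δx = -39·5 + ½·5·5² = -132.5 m; v ends -14 m/s.
x(15) = 7 + Σ Δx = -240.5 m.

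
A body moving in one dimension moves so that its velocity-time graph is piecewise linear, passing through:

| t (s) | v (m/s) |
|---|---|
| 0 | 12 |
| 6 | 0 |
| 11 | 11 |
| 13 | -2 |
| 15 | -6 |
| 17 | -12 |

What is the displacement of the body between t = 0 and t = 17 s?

46.5 m

Displacement is the signed area under the v-t curve.
0–6 s: ½(12 + 0)(6) = 36 m
6–11 s: ½(0 + 11)(5) = 27.5 m
11–13 s: ½(11 + -2)(2) = 9 m
13–15 s: ½(-2 + -6)(2) = -8 m
15–17 s: ½(-6 + -12)(2) = -18 m
Net displacement = 46.5 m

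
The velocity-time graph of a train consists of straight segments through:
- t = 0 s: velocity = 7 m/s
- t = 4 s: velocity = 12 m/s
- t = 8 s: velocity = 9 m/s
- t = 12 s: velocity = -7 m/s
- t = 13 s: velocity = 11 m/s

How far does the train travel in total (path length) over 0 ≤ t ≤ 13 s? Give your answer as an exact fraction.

3635/36 m

Distance (not displacement) is the total path length: add the absolute areas under v-t.
0–4 s: |½(7 + 12)(4)| = 38 m
4–8 s: |½(12 + 9)(4)| = 42 m
8–12 s: v = 0 at t = 10.25 s; triangle areas 10.125 + 6.125 = 16.25 m
12–13 s: v = 0 at t = 223/18 s; triangle areas 49/36 + 121/36 = 85/18 m
Total distance = 3635/36 m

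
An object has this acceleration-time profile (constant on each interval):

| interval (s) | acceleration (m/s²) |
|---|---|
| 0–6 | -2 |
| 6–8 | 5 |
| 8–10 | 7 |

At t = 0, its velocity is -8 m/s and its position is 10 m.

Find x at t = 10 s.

On each constant-a segment, Δv = aΔt and Δx = v₀Δt + ½aΔt²; chain segment to segment.
0–6 s: v starts -8 m/s; Δx = -8·6 + ½·-2·6² = -84 m; v ends -20 m/s.
6–8 s: v starts -20 m/s; Δx = -20·2 + ½·5·2² = -30 m; v ends -10 m/s.
8–10 s: v starts -10 m/s; Δx = -10·2 + ½·7·2² = -6 m; v ends 4 m/s.
x(10) = 10 + Σ Δx = -110 m.

-110 m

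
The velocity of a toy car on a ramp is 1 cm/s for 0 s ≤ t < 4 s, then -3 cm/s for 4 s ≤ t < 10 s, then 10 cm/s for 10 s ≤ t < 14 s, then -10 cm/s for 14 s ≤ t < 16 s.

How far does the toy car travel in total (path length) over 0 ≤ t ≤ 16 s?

82 cm

Distance (not displacement) is the total path length: add the absolute areas under v-t.
0–4 s: |1| × 4 = 4 cm
4–10 s: |-3| × 6 = 18 cm
10–14 s: |10| × 4 = 40 cm
14–16 s: |-10| × 2 = 20 cm
Total distance = 82 cm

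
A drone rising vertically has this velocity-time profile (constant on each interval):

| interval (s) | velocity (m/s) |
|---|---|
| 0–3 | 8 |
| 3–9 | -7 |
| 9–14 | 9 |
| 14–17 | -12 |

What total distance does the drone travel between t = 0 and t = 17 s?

Total distance travelled is ∫|v| dt — sum the magnitudes of each area piece.
0–3 s: |8| × 3 = 24 m
3–9 s: |-7| × 6 = 42 m
9–14 s: |9| × 5 = 45 m
14–17 s: |-12| × 3 = 36 m
Total distance = 147 m

147 m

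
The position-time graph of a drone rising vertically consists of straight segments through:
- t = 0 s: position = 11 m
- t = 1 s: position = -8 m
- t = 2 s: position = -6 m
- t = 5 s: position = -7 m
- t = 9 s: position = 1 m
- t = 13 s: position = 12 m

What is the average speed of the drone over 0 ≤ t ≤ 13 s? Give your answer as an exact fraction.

Average speed = (total path length)/(elapsed time); on a piecewise-linear x-t graph the path length is Σ|Δx|.
0–1 s: |Δx| = |-8 − 11| = 19 m
1–2 s: |Δx| = |-6 − -8| = 2 m
2–5 s: |Δx| = |-7 − -6| = 1 m
5–9 s: |Δx| = |1 − -7| = 8 m
9–13 s: |Δx| = |12 − 1| = 11 m
Total path = 41 m; average speed = 41/13 = 41/13 m/s.

41/13 m/s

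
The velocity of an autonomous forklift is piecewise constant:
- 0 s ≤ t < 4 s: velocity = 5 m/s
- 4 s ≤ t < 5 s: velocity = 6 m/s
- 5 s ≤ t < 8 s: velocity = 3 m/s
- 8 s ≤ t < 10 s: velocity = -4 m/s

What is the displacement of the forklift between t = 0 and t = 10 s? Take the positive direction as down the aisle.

Net displacement equals the area under the velocity-time graph (areas below the axis count negative).
0–4 s: 5 × 4 = 20 m
4–5 s: 6 × 1 = 6 m
5–8 s: 3 × 3 = 9 m
8–10 s: -4 × 2 = -8 m
Net displacement = 27 m

27 m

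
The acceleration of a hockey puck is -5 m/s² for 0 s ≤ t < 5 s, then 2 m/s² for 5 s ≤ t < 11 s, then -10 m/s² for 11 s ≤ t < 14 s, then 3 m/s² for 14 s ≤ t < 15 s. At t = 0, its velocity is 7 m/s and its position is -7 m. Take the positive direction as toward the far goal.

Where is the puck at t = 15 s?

On each constant-a segment, Δv = aΔt and Δx = v₀Δt + ½aΔt²; chain segment to segment.
0–5 s: v starts 7 m/s; Δx = 7·5 + ½·-5·5² = -27.5 m; v ends -18 m/s.
5–11 s: v starts -18 m/s; Δx = -18·6 + ½·2·6² = -72 m; v ends -6 m/s.
11–14 s: v starts -6 m/s; Δx = -6·3 + ½·-10·3² = -63 m; v ends -36 m/s.
14–15 s: v starts -36 m/s; Δx = -36·1 + ½·3·1² = -34.5 m; v ends -33 m/s.
x(15) = -7 + Σ Δx = -204 m.

-204 m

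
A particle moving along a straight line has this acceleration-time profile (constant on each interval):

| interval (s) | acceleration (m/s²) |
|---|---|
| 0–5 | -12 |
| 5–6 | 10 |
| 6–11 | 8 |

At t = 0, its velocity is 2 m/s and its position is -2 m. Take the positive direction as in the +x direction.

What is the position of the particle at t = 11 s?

-335 m

On each constant-a segment, Δv = aΔt and Δx = v₀Δt + ½aΔt²; chain segment to segment.
0–5 s: v starts 2 m/s; Δx = 2·5 + ½·-12·5² = -140 m; v ends -58 m/s.
5–6 s: v starts -58 m/s; Δx = -58·1 + ½·10·1² = -53 m; v ends -48 m/s.
6–11 s: v starts -48 m/s; Δx = -48·5 + ½·8·5² = -140 m; v ends -8 m/s.
x(11) = -2 + Σ Δx = -335 m.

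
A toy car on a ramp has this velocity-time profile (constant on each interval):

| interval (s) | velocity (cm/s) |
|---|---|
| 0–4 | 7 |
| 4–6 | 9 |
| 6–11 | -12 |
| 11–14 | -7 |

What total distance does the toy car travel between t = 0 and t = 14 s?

Distance (not displacement) is the total path length: add the absolute areas under v-t.
0–4 s: |7| × 4 = 28 cm
4–6 s: |9| × 2 = 18 cm
6–11 s: |-12| × 5 = 60 cm
11–14 s: |-7| × 3 = 21 cm
Total distance = 127 cm

127 cm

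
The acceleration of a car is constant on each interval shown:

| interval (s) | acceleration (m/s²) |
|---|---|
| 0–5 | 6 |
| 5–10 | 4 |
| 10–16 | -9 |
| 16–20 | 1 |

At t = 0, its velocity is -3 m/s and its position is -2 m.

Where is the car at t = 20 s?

343 m

On each constant-a segment, Δv = aΔt and Δx = v₀Δt + ½aΔt²; chain segment to segment.
0–5 s: v starts -3 m/s; Δx = -3·5 + ½·6·5² = 60 m; v ends 27 m/s.
5–10 s: v starts 27 m/s; Δx = 27·5 + ½·4·5² = 185 m; v ends 47 m/s.
10–16 s: v starts 47 m/s; Δx = 47·6 + ½·-9·6² = 120 m; v ends -7 m/s.
16–20 s: v starts -7 m/s; Δx = -7·4 + ½·1·4² = -20 m; v ends -3 m/s.
x(20) = -2 + Σ Δx = 343 m.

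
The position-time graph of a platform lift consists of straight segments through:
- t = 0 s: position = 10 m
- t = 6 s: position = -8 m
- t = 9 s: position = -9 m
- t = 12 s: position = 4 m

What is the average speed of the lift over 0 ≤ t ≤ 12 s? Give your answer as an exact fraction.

8/3 m/s

Average speed = (total path length)/(elapsed time); on a piecewise-linear x-t graph the path length is Σ|Δx|.
0–6 s: |Δx| = |-8 − 10| = 18 m
6–9 s: |Δx| = |-9 − -8| = 1 m
9–12 s: |Δx| = |4 − -9| = 13 m
Total path = 32 m; average speed = 32/12 = 8/3 m/s.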